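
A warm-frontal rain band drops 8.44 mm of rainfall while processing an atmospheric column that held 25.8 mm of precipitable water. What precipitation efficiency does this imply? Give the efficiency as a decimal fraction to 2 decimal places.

ε = rainfall / PW = 8.44 / 25.8 = 0.33.

ε ≈ 0.33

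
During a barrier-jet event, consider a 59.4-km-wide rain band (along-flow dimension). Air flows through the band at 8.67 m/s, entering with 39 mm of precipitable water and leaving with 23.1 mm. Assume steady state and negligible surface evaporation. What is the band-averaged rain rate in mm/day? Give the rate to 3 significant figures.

Column moisture flux per unit crosswind length is F = V × PW.
Inflow: F_in = 8.67 × 39 = 338.13 mm·m/s
Outflow: F_out = 8.67 × 23.1 = 200.277 mm·m/s
Steady-state rate R = (F_in − F_out)/L = (338.13 − 200.277) / 59400 m = 2.321e-03 mm/s.
R = 2.321e-03 × 3600 × 24 = 201 mm/day.

R ≈ 201 mm/day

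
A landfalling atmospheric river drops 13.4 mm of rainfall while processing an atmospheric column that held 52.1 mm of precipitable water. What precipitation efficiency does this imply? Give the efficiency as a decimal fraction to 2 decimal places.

ε ≈ 0.26

ε = rainfall / PW = 13.4 / 52.1 = 0.26.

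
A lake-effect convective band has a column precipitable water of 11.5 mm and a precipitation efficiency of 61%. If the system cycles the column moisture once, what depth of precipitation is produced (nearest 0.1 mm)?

Precipitation = ε × PW = 0.61 × 11.5 = 7.0 mm.

precipitation ≈ 7.0 mm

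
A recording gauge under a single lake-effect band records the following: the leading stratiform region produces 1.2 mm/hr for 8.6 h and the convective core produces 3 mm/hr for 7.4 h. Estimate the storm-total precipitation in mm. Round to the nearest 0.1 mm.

Total = Σ Rᵢ Δtᵢ = 1.2 × 8.6 + 3 × 7.4
      = 10.32 + 22.2 = 32.5 mm.

total ≈ 32.5 mm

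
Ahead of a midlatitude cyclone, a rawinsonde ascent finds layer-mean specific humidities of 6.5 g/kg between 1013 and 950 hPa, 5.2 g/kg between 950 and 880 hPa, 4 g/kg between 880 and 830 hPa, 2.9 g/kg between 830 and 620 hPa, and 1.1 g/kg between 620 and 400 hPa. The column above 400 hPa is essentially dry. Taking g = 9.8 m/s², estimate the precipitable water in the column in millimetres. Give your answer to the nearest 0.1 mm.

Precipitable water is the column-integrated vapour mass per unit area: PW = (1/g) Σ q̄ Δp, with q in kg/kg and Δp in Pa (1 kg/m² of water = 1 mm).
Layer 1013–950 hPa: Δp = 63 hPa = 6300 Pa, q̄ = 0.0065 kg/kg → 0.0065 × 6300 / 9.8 = 4.18 mm
Layer 950–880 hPa: Δp = 70 hPa = 7000 Pa, q̄ = 0.0052 kg/kg → 0.0052 × 7000 / 9.8 = 3.71 mm
Layer 880–830 hPa: Δp = 50 hPa = 5000 Pa, q̄ = 0.004 kg/kg → 0.004 × 5000 / 9.8 = 2.04 mm
Layer 830–620 hPa: Δp = 210 hPa = 21000 Pa, q̄ = 0.0029 kg/kg → 0.0029 × 21000 / 9.8 = 6.21 mm
Layer 620–400 hPa: Δp = 220 hPa = 22000 Pa, q̄ = 0.0011 kg/kg → 0.0011 × 22000 / 9.8 = 2.47 mm
PW = 4.18 + 3.71 + 2.04 + 6.21 + 2.47 = 18.61 ≈ 18.6 mm.

PW ≈ 18.6 mm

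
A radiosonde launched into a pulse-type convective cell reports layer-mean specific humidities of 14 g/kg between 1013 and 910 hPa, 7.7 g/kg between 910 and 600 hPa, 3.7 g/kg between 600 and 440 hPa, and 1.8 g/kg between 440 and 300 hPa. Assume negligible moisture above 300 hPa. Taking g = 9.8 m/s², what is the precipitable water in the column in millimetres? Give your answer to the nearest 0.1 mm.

PW ≈ 47.7 mm

Precipitable water is the column-integrated vapour mass per unit area: PW = (1/g) Σ q̄ Δp, with q in kg/kg and Δp in Pa (1 kg/m² of water = 1 mm).
Layer 1013–910 hPa: Δp = 103 hPa = 10300 Pa, q̄ = 0.014 kg/kg → 0.014 × 10300 / 9.8 = 14.71 mm
Layer 910–600 hPa: Δp = 310 hPa = 31000 Pa, q̄ = 0.0077 kg/kg → 0.0077 × 31000 / 9.8 = 24.36 mm
Layer 600–440 hPa: Δp = 160 hPa = 16000 Pa, q̄ = 0.0037 kg/kg → 0.0037 × 16000 / 9.8 = 6.04 mm
Layer 440–300 hPa: Δp = 140 hPa = 14000 Pa, q̄ = 0.0018 kg/kg → 0.0018 × 14000 / 9.8 = 2.57 mm
PW = 14.71 + 24.36 + 6.04 + 2.57 = 47.68 ≈ 47.7 mm.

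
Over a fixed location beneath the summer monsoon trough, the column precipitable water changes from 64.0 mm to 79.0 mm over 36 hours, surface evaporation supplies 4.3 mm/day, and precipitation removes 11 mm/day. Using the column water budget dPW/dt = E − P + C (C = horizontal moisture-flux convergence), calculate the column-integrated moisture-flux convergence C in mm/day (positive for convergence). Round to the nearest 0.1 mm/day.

dPW/dt = (79.0 − 64.0) mm / (36/24 day) = +10.000 mm/day.
C = dPW/dt − E + P = (+10.000) − 4.3 + 11 = 16.7 mm/day.

C ≈ 16.7 mm/day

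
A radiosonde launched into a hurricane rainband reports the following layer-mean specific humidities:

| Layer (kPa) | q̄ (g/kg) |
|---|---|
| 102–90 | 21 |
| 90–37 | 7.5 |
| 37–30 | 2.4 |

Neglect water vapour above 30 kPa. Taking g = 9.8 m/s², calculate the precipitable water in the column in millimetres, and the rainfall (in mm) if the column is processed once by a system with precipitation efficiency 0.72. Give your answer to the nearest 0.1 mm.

Precipitable water is the column-integrated vapour mass per unit area: PW = (1/g) Σ q̄ Δp, with q in kg/kg and Δp in Pa (1 kg/m² of water = 1 mm).
Layer 102–90 kPa: Δp = 120 hPa = 12000 Pa, q̄ = 0.021 kg/kg → 0.021 × 12000 / 9.8 = 25.71 mm
Layer 90–37 kPa: Δp = 530 hPa = 53000 Pa, q̄ = 0.0075 kg/kg → 0.0075 × 53000 / 9.8 = 40.56 mm
Layer 37–30 kPa: Δp = 70 hPa = 7000 Pa, q̄ = 0.0024 kg/kg → 0.0024 × 7000 / 9.8 = 1.71 mm
PW = 25.71 + 40.56 + 1.71 = 67.98 ≈ 68.0 mm.
Rainfall = ε × PW = 0.72 × 68.0 = 49.0 mm.

PW ≈ 68.0 mm; rainfall ≈ 49.0 mm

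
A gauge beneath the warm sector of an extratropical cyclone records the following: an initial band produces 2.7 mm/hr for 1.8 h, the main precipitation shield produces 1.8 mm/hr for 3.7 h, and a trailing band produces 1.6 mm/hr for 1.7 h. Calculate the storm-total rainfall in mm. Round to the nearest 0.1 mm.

Total = Σ Rᵢ Δtᵢ = 2.7 × 1.8 + 1.8 × 3.7 + 1.6 × 1.7
      = 4.86 + 6.66 + 2.72 = 14.2 mm.

total ≈ 14.2 mm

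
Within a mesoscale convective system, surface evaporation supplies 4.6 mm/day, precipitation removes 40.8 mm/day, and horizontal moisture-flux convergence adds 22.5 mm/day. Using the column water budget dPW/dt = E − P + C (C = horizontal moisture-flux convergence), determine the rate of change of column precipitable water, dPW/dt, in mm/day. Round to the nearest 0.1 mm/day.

dPW/dt ≈ -13.7 mm/day

dPW/dt = E − P + C = 4.6 − 40.8 + (22.5) = -13.7 mm/day.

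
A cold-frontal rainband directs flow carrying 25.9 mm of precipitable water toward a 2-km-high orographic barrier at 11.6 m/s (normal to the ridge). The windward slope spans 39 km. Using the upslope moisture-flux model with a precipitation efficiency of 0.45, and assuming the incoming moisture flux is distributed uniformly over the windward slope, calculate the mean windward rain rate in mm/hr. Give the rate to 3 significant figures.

R ≈ 12.5 mm/hr

Incoming column moisture flux per unit ridge length: F = V × PW = 11.6 × 25.9 = 300.44 mm·m/s.
Spread over the 39 km slope with efficiency ε = 0.45: R = ε·F/W = 0.45 × 300.44 / 39000 m = 3.467e-03 mm/s.
R = 3.467e-03 × 3600 = 12.5 mm/hr.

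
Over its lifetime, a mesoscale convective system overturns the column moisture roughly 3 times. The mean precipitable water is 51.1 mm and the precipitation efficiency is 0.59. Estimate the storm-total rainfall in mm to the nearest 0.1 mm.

rainfall ≈ 90.4 mm

Each cycle deposits ε × PW = 0.59 × 51.1 = 30.149 mm.
Over 3 cycles: 3 × 30.149 = 90.4 mm.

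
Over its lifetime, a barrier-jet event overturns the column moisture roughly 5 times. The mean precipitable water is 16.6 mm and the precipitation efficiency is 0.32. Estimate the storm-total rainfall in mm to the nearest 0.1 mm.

Each cycle deposits ε × PW = 0.32 × 16.6 = 5.312 mm.
Over 5 cycles: 5 × 5.312 = 26.6 mm.

rainfall ≈ 26.6 mm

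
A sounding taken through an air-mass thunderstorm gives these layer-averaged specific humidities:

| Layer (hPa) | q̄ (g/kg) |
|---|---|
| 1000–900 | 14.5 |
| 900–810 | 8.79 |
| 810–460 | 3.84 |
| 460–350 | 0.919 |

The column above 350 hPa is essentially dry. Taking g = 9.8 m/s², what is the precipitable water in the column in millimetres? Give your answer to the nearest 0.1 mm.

PW ≈ 37.6 mm

Precipitable water is the column-integrated vapour mass per unit area: PW = (1/g) Σ q̄ Δp, with q in kg/kg and Δp in Pa (1 kg/m² of water = 1 mm).
Layer 1000–900 hPa: Δp = 100 hPa = 10000 Pa, q̄ = 0.0145 kg/kg → 0.0145 × 10000 / 9.8 = 14.80 mm
Layer 900–810 hPa: Δp = 90 hPa = 9000 Pa, q̄ = 0.00879 kg/kg → 0.00879 × 9000 / 9.8 = 8.07 mm
Layer 810–460 hPa: Δp = 350 hPa = 35000 Pa, q̄ = 0.00384 kg/kg → 0.00384 × 35000 / 9.8 = 13.71 mm
Layer 460–350 hPa: Δp = 110 hPa = 11000 Pa, q̄ = 0.000919 kg/kg → 0.000919 × 11000 / 9.8 = 1.03 mm
PW = 14.80 + 8.07 + 13.71 + 1.03 = 37.61 ≈ 37.6 mm.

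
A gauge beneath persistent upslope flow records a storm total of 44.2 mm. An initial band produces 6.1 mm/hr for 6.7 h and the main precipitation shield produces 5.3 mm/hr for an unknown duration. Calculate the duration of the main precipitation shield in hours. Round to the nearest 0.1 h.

duration ≈ 0.6 h

Known phases: 6.1 × 6.7 = 40.87 mm.
Remaining depth = 44.2 − 40.87 = 3.33 mm.
Duration = 3.33 / 5.3 = 0.6 h.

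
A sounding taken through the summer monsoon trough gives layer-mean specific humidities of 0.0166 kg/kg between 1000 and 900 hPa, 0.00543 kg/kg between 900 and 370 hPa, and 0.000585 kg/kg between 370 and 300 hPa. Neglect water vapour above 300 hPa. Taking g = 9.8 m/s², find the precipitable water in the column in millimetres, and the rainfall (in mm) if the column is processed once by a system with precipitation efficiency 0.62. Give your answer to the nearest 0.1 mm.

Precipitable water is the column-integrated vapour mass per unit area: PW = (1/g) Σ q̄ Δp, with q in kg/kg and Δp in Pa (1 kg/m² of water = 1 mm).
Layer 1000–900 hPa: Δp = 100 hPa = 10000 Pa, q̄ = 0.0166 kg/kg → 0.0166 × 10000 / 9.8 = 16.94 mm
Layer 900–370 hPa: Δp = 530 hPa = 53000 Pa, q̄ = 0.00543 kg/kg → 0.00543 × 53000 / 9.8 = 29.37 mm
Layer 370–300 hPa: Δp = 70 hPa = 7000 Pa, q̄ = 0.000585 kg/kg → 0.000585 × 7000 / 9.8 = 0.42 mm
PW = 16.94 + 29.37 + 0.42 = 46.73 ≈ 46.7 mm.
Rainfall = ε × PW = 0.62 × 46.7 = 29.0 mm.

PW ≈ 46.7 mm; rainfall ≈ 29.0 mm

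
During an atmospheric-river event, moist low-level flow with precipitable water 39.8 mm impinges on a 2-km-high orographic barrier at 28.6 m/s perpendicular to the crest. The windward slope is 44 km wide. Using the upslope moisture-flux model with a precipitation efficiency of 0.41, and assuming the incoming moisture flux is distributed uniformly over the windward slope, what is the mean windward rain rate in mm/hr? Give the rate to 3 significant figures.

R ≈ 38.2 mm/hr

Incoming column moisture flux per unit ridge length: F = V × PW = 28.6 × 39.8 = 1138.28 mm·m/s.
Spread over the 44 km slope with efficiency ε = 0.41: R = ε·F/W = 0.41 × 1138.28 / 44000 m = 1.061e-02 mm/s.
R = 1.061e-02 × 3600 = 38.2 mm/hr.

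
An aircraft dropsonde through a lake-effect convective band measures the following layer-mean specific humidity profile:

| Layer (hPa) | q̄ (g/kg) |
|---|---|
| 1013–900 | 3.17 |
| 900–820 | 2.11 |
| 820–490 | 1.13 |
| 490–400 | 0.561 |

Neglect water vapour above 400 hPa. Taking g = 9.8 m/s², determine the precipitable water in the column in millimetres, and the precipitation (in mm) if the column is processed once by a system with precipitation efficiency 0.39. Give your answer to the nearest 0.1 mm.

Precipitable water is the column-integrated vapour mass per unit area: PW = (1/g) Σ q̄ Δp, with q in kg/kg and Δp in Pa (1 kg/m² of water = 1 mm).
Layer 1013–900 hPa: Δp = 113 hPa = 11300 Pa, q̄ = 0.00317 kg/kg → 0.00317 × 11300 / 9.8 = 3.66 mm
Layer 900–820 hPa: Δp = 80 hPa = 8000 Pa, q̄ = 0.00211 kg/kg → 0.00211 × 8000 / 9.8 = 1.72 mm
Layer 820–490 hPa: Δp = 330 hPa = 33000 Pa, q̄ = 0.00113 kg/kg → 0.00113 × 33000 / 9.8 = 3.81 mm
Layer 490–400 hPa: Δp = 90 hPa = 9000 Pa, q̄ = 0.000561 kg/kg → 0.000561 × 9000 / 9.8 = 0.52 mm
PW = 3.66 + 1.72 + 3.81 + 0.52 = 9.71 ≈ 9.7 mm.
Precipitation = ε × PW = 0.39 × 9.7 = 3.8 mm.

PW ≈ 9.7 mm; precipitation ≈ 3.8 mm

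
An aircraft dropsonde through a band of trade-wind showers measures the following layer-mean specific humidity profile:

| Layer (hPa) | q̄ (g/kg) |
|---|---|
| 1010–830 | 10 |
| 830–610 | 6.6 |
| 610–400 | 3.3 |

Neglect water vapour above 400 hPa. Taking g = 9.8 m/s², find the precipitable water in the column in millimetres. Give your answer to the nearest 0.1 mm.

PW ≈ 40.3 mm

Precipitable water is the column-integrated vapour mass per unit area: PW = (1/g) Σ q̄ Δp, with q in kg/kg and Δp in Pa (1 kg/m² of water = 1 mm).
Layer 1010–830 hPa: Δp = 180 hPa = 18000 Pa, q̄ = 0.01 kg/kg → 0.01 × 18000 / 9.8 = 18.37 mm
Layer 830–610 hPa: Δp = 220 hPa = 22000 Pa, q̄ = 0.0066 kg/kg → 0.0066 × 22000 / 9.8 = 14.82 mm
Layer 610–400 hPa: Δp = 210 hPa = 21000 Pa, q̄ = 0.0033 kg/kg → 0.0033 × 21000 / 9.8 = 7.07 mm
PW = 18.37 + 14.82 + 7.07 = 40.26 ≈ 40.3 mm.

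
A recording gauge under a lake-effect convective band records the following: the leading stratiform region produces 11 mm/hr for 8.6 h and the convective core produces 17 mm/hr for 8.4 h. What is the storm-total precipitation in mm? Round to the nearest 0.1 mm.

Total = Σ Rᵢ Δtᵢ = 11 × 8.6 + 17 × 8.4
      = 94.6 + 142.8 = 237.4 mm.

total ≈ 237.4 mm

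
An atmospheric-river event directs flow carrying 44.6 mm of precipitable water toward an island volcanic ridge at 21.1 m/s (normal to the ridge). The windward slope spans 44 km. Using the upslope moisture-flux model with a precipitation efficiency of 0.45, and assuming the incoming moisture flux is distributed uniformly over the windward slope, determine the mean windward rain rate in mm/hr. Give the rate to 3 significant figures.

R ≈ 34.6 mm/hr

Incoming column moisture flux per unit ridge length: F = V × PW = 21.1 × 44.6 = 941.06 mm·m/s.
Spread over the 44 km slope with efficiency ε = 0.45: R = ε·F/W = 0.45 × 941.06 / 44000 m = 9.624e-03 mm/s.
R = 9.624e-03 × 3600 = 34.6 mm/hr.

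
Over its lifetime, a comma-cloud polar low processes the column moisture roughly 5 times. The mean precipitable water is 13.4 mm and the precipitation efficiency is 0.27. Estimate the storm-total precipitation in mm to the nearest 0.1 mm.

precipitation ≈ 18.1 mm

Each cycle deposits ε × PW = 0.27 × 13.4 = 3.618 mm.
Over 5 cycles: 5 × 3.618 = 18.1 mm.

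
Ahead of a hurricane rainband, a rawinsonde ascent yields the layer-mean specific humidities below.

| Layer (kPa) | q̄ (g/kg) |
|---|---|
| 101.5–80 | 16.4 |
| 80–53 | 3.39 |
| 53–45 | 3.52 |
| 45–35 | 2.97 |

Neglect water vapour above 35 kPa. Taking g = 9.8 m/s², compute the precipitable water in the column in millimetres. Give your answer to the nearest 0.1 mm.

PW ≈ 51.2 mm

Precipitable water is the column-integrated vapour mass per unit area: PW = (1/g) Σ q̄ Δp, with q in kg/kg and Δp in Pa (1 kg/m² of water = 1 mm).
Layer 101.5–80 kPa: Δp = 215 hPa = 21500 Pa, q̄ = 0.0164 kg/kg → 0.0164 × 21500 / 9.8 = 35.98 mm
Layer 80–53 kPa: Δp = 270 hPa = 27000 Pa, q̄ = 0.00339 kg/kg → 0.00339 × 27000 / 9.8 = 9.34 mm
Layer 53–45 kPa: Δp = 80 hPa = 8000 Pa, q̄ = 0.00352 kg/kg → 0.00352 × 8000 / 9.8 = 2.87 mm
Layer 45–35 kPa: Δp = 100 hPa = 10000 Pa, q̄ = 0.00297 kg/kg → 0.00297 × 10000 / 9.8 = 3.03 mm
PW = 35.98 + 9.34 + 2.87 + 3.03 = 51.22 ≈ 51.2 mm.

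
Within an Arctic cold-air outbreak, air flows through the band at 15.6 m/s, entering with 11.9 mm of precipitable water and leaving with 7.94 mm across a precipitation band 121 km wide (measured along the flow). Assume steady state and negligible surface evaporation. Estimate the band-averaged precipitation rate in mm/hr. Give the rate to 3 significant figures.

R ≈ 1.84 mm/hr

Column moisture flux per unit crosswind length is F = V × PW.
Inflow: F_in = 15.6 × 11.9 = 185.64 mm·m/s
Outflow: F_out = 15.6 × 7.94 = 123.864 mm·m/s
Steady-state rate R = (F_in − F_out)/L = (185.64 − 123.864) / 121000 m = 5.105e-04 mm/s.
R = 5.105e-04 × 3600 = 1.84 mm/hr.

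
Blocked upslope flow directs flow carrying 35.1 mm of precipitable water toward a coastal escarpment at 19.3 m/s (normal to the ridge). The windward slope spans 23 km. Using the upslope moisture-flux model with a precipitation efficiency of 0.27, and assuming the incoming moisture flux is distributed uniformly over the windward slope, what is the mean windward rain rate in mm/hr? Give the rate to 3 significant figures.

Incoming column moisture flux per unit ridge length: F = V × PW = 19.3 × 35.1 = 677.43 mm·m/s.
Spread over the 23 km slope with efficiency ε = 0.27: R = ε·F/W = 0.27 × 677.43 / 23000 m = 7.952e-03 mm/s.
R = 7.952e-03 × 3600 = 28.6 mm/hr.

R ≈ 28.6 mm/hr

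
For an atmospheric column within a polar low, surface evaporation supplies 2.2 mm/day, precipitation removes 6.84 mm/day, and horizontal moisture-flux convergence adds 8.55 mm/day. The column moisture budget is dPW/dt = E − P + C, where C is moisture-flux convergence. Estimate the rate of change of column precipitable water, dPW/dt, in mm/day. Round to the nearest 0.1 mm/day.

dPW/dt ≈ 3.9 mm/day

dPW/dt = E − P + C = 2.2 − 6.84 + (8.55) = 3.9 mm/day.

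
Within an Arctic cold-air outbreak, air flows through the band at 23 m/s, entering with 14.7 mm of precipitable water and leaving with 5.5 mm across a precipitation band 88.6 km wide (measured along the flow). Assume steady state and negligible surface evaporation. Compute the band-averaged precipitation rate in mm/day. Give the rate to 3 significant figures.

Column moisture flux per unit crosswind length is F = V × PW.
Inflow: F_in = 23 × 14.7 = 338.1 mm·m/s
Outflow: F_out = 23 × 5.5 = 126.5 mm·m/s
Steady-state rate R = (F_in − F_out)/L = (338.1 − 126.5) / 88600 m = 2.388e-03 mm/s.
R = 2.388e-03 × 3600 × 24 = 206 mm/day.

R ≈ 206 mm/day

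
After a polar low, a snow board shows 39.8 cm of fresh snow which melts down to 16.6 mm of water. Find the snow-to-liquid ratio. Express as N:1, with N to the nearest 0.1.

Ratio = snow depth / SWE = 398 mm / 16.6 mm = 24.0, i.e. 24.0:1.

ratio ≈ 24.0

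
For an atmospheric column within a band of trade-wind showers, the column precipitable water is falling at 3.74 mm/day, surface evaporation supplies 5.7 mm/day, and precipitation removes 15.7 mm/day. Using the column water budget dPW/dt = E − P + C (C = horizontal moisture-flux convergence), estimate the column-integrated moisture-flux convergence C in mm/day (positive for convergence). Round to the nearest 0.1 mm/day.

dPW/dt = -3.74 mm/day.
C = dPW/dt − E + P = (-3.74) − 5.7 + 15.7 = 6.3 mm/day.

C ≈ 6.3 mm/day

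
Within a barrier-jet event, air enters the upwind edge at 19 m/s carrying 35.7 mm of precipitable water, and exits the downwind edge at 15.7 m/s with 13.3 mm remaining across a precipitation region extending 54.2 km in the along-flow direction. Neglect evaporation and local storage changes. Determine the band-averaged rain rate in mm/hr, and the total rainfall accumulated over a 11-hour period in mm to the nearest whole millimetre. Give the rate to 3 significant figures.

Column moisture flux per unit crosswind length is F = V × PW.
Inflow: F_in = 19 × 35.7 = 678.3 mm·m/s
Outflow: F_out = 15.7 × 13.3 = 208.81 mm·m/s
Steady-state rate R = (F_in − F_out)/L = (678.3 − 208.81) / 54200 m = 8.662e-03 mm/s.
R = 8.662e-03 × 3600 = 31.2 mm/hr.
Over 11 h: total = 31.2 × 11 = 343.2 ≈ 343 mm.

R ≈ 31.2 mm/hr; total ≈ 343 mm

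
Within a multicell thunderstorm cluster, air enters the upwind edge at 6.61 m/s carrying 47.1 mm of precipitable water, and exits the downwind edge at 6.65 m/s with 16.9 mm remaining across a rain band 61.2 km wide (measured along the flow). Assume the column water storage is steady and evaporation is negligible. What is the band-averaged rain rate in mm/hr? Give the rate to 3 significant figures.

Column moisture flux per unit crosswind length is F = V × PW.
Inflow: F_in = 6.61 × 47.1 = 311.331 mm·m/s
Outflow: F_out = 6.65 × 16.9 = 112.385 mm·m/s
Steady-state rate R = (F_in − F_out)/L = (311.331 − 112.385) / 61200 m = 3.251e-03 mm/s.
R = 3.251e-03 × 3600 = 11.7 mm/hr.

R ≈ 11.7 mm/hr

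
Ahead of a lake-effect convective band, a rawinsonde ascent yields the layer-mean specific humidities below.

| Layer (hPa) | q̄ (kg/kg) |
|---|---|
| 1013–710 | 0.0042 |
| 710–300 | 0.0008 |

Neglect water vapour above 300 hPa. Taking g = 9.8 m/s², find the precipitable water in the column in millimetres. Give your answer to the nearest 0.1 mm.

Precipitable water is the column-integrated vapour mass per unit area: PW = (1/g) Σ q̄ Δp, with q in kg/kg and Δp in Pa (1 kg/m² of water = 1 mm).
Layer 1013–710 hPa: Δp = 303 hPa = 30300 Pa, q̄ = 0.0042 kg/kg → 0.0042 × 30300 / 9.8 = 12.99 mm
Layer 710–300 hPa: Δp = 410 hPa = 41000 Pa, q̄ = 0.0008 kg/kg → 0.0008 × 41000 / 9.8 = 3.35 mm
PW = 12.99 + 3.35 = 16.34 ≈ 16.3 mm.

PW ≈ 16.3 mm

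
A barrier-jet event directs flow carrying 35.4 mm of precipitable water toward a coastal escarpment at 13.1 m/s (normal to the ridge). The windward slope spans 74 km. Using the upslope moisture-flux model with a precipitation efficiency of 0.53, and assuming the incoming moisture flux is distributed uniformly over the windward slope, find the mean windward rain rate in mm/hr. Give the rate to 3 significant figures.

R ≈ 12.0 mm/hr

Incoming column moisture flux per unit ridge length: F = V × PW = 13.1 × 35.4 = 463.74 mm·m/s.
Spread over the 74 km slope with efficiency ε = 0.53: R = ε·F/W = 0.53 × 463.74 / 74000 m = 3.321e-03 mm/s.
R = 3.321e-03 × 3600 = 12.0 mm/hr.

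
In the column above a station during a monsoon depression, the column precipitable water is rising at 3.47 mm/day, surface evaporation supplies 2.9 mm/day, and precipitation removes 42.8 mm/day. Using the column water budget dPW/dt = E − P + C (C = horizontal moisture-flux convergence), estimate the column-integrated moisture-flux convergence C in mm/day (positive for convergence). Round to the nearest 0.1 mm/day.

dPW/dt = +3.47 mm/day.
C = dPW/dt − E + P = (+3.47) − 2.9 + 42.8 = 43.4 mm/day.

C ≈ 43.4 mm/day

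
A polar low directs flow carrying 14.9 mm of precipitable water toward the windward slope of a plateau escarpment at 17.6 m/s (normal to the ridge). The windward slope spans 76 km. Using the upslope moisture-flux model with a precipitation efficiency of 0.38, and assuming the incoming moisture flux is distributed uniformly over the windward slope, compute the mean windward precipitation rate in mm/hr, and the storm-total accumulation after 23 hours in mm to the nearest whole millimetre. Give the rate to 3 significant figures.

R ≈ 4.72 mm/hr; total ≈ 109 mm

Incoming column moisture flux per unit ridge length: F = V × PW = 17.6 × 14.9 = 262.24 mm·m/s.
Spread over the 76 km slope with efficiency ε = 0.38: R = ε·F/W = 0.38 × 262.24 / 76000 m = 1.311e-03 mm/s.
R = 1.311e-03 × 3600 = 4.72 mm/hr.
Over 23 h: total = 4.72 × 23 = 108.56 ≈ 109 mm.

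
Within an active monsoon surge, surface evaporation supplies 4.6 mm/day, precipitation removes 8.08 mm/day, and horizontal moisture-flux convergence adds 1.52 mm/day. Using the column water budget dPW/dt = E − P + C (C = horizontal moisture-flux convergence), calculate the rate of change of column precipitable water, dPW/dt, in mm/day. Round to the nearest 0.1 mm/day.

dPW/dt = E − P + C = 4.6 − 8.08 + (1.52) = -2.0 mm/day.

dPW/dt ≈ -2.0 mm/day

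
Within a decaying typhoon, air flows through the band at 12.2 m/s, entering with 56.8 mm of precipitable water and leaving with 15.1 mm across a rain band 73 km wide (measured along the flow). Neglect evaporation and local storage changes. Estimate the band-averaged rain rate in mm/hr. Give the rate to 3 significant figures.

Column moisture flux per unit crosswind length is F = V × PW.
Inflow: F_in = 12.2 × 56.8 = 692.96 mm·m/s
Outflow: F_out = 12.2 × 15.1 = 184.22 mm·m/s
Steady-state rate R = (F_in − F_out)/L = (692.96 − 184.22) / 73000 m = 6.969e-03 mm/s.
R = 6.969e-03 × 3600 = 25.1 mm/hr.

R ≈ 25.1 mm/hr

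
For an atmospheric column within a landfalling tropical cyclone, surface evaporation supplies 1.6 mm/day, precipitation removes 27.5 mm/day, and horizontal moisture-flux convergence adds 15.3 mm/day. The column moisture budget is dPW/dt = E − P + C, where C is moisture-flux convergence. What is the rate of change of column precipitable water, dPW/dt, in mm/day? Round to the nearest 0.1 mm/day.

dPW/dt ≈ -10.6 mm/day

dPW/dt = E − P + C = 1.6 − 27.5 + (15.3) = -10.6 mm/day.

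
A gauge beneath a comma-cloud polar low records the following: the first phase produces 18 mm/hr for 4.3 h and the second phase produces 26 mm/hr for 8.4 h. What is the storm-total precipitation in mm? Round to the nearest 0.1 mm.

total ≈ 295.8 mm

Total = Σ Rᵢ Δtᵢ = 18 × 4.3 + 26 × 8.4
      = 77.4 + 218.4 = 295.8 mm.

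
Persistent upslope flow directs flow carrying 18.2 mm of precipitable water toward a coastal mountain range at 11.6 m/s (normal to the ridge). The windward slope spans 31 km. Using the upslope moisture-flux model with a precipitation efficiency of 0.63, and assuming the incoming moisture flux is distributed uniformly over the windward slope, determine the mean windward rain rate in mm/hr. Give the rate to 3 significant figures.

R ≈ 15.4 mm/hr

Incoming column moisture flux per unit ridge length: F = V × PW = 11.6 × 18.2 = 211.12 mm·m/s.
Spread over the 31 km slope with efficiency ε = 0.63: R = ε·F/W = 0.63 × 211.12 / 31000 m = 4.291e-03 mm/s.
R = 4.291e-03 × 3600 = 15.4 mm/hr.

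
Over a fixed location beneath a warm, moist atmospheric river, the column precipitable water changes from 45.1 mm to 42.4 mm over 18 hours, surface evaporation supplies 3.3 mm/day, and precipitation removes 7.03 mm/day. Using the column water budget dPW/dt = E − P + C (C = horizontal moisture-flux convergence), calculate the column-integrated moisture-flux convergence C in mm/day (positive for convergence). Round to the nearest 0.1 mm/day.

C ≈ 0.1 mm/day

dPW/dt = (42.4 − 45.1) mm / (18/24 day) = -3.600 mm/day.
C = dPW/dt − E + P = (-3.600) − 3.3 + 7.03 = 0.1 mm/day.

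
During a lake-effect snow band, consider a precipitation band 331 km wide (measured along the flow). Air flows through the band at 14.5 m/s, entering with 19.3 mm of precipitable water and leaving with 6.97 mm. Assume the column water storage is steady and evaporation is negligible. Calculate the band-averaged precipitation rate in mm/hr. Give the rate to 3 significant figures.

Column moisture flux per unit crosswind length is F = V × PW.
Inflow: F_in = 14.5 × 19.3 = 279.85 mm·m/s
Outflow: F_out = 14.5 × 6.97 = 101.065 mm·m/s
Steady-state rate R = (F_in − F_out)/L = (279.85 − 101.065) / 331000 m = 5.401e-04 mm/s.
R = 5.401e-04 × 3600 = 1.94 mm/hr.

R ≈ 1.94 mm/hr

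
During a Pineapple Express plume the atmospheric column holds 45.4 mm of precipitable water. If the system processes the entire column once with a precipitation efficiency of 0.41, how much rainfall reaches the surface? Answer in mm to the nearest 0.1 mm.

rainfall ≈ 18.6 mm

Rainfall = ε × PW = 0.41 × 45.4 = 18.6 mm.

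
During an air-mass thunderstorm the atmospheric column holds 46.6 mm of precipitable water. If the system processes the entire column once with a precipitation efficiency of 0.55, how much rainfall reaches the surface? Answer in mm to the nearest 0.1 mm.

rainfall ≈ 25.6 mm

Rainfall = ε × PW = 0.55 × 46.6 = 25.6 mm.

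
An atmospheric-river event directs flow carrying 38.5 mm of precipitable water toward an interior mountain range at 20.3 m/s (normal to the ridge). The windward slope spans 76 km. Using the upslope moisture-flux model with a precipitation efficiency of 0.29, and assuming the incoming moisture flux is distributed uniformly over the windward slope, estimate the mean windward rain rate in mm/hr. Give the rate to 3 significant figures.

R ≈ 10.7 mm/hr

Incoming column moisture flux per unit ridge length: F = V × PW = 20.3 × 38.5 = 781.55 mm·m/s.
Spread over the 76 km slope with efficiency ε = 0.29: R = ε·F/W = 0.29 × 781.55 / 76000 m = 2.982e-03 mm/s.
R = 2.982e-03 × 3600 = 10.7 mm/hr.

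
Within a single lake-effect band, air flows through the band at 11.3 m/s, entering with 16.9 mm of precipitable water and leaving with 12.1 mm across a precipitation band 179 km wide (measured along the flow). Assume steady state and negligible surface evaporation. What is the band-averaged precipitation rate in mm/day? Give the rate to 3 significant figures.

Column moisture flux per unit crosswind length is F = V × PW.
Inflow: F_in = 11.3 × 16.9 = 190.97 mm·m/s
Outflow: F_out = 11.3 × 12.1 = 136.73 mm·m/s
Steady-state rate R = (F_in − F_out)/L = (190.97 − 136.73) / 179000 m = 3.030e-04 mm/s.
R = 3.030e-04 × 3600 × 24 = 26.2 mm/day.

R ≈ 26.2 mm/day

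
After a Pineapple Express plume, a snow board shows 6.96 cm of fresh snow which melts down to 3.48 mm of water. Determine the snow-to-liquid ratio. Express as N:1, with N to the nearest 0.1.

Ratio = snow depth / SWE = 69.6 mm / 3.48 mm = 20.0, i.e. 20.0:1.

ratio ≈ 20.0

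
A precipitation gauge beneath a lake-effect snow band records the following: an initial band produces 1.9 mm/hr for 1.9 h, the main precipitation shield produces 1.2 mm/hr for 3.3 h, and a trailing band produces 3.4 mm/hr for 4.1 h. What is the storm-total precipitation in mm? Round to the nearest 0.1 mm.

Total = Σ Rᵢ Δtᵢ = 1.9 × 1.9 + 1.2 × 3.3 + 3.4 × 4.1
      = 3.61 + 3.96 + 13.94 = 21.5 mm.

total ≈ 21.5 mm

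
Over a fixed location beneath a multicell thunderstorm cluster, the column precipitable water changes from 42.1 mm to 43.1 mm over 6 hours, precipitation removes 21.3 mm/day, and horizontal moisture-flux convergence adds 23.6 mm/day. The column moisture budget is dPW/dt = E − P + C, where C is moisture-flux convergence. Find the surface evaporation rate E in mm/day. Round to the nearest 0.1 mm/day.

dPW/dt = (43.1 − 42.1) mm / (6/24 day) = +4.000 mm/day.
E = dPW/dt + P − C = (+4.000) + 21.3 − (23.6) = 1.7 mm/day.

E ≈ 1.7 mm/day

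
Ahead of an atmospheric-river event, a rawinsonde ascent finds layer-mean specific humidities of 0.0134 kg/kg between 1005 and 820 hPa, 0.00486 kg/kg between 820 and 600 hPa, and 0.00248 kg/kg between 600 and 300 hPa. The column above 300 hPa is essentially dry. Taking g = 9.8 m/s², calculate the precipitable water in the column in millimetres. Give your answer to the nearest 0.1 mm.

PW ≈ 43.8 mm

Precipitable water is the column-integrated vapour mass per unit area: PW = (1/g) Σ q̄ Δp, with q in kg/kg and Δp in Pa (1 kg/m² of water = 1 mm).
Layer 1005–820 hPa: Δp = 185 hPa = 18500 Pa, q̄ = 0.0134 kg/kg → 0.0134 × 18500 / 9.8 = 25.30 mm
Layer 820–600 hPa: Δp = 220 hPa = 22000 Pa, q̄ = 0.00486 kg/kg → 0.00486 × 22000 / 9.8 = 10.91 mm
Layer 600–300 hPa: Δp = 300 hPa = 30000 Pa, q̄ = 0.00248 kg/kg → 0.00248 × 30000 / 9.8 = 7.59 mm
PW = 25.30 + 10.91 + 7.59 = 43.80 ≈ 43.8 mm.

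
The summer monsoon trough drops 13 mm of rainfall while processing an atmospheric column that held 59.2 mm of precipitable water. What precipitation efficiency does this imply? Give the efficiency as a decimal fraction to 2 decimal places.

ε ≈ 0.22

ε = rainfall / PW = 13 / 59.2 = 0.22.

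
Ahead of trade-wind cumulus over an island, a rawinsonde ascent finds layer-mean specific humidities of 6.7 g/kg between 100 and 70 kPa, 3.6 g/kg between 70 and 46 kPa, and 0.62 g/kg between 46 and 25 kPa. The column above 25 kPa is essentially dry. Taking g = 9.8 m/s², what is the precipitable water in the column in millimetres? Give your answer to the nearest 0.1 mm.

PW ≈ 30.7 mm

Precipitable water is the column-integrated vapour mass per unit area: PW = (1/g) Σ q̄ Δp, with q in kg/kg and Δp in Pa (1 kg/m² of water = 1 mm).
Layer 100–70 kPa: Δp = 300 hPa = 30000 Pa, q̄ = 0.0067 kg/kg → 0.0067 × 30000 / 9.8 = 20.51 mm
Layer 70–46 kPa: Δp = 240 hPa = 24000 Pa, q̄ = 0.0036 kg/kg → 0.0036 × 24000 / 9.8 = 8.82 mm
Layer 46–25 kPa: Δp = 210 hPa = 21000 Pa, q̄ = 0.00062 kg/kg → 0.00062 × 21000 / 9.8 = 1.33 mm
PW = 20.51 + 8.82 + 1.33 = 30.66 ≈ 30.7 mm.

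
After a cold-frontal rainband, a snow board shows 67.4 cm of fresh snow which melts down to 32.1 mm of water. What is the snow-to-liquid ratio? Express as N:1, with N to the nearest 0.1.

Ratio = snow depth / SWE = 674 mm / 32.1 mm = 21.0, i.e. 21.0:1.

ratio ≈ 21.0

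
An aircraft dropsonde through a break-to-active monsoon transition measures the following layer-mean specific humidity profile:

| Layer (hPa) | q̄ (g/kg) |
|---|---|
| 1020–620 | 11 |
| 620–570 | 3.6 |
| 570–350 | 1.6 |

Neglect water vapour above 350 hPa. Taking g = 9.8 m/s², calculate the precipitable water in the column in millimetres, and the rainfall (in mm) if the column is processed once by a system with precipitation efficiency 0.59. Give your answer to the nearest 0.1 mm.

Precipitable water is the column-integrated vapour mass per unit area: PW = (1/g) Σ q̄ Δp, with q in kg/kg and Δp in Pa (1 kg/m² of water = 1 mm).
Layer 1020–620 hPa: Δp = 400 hPa = 40000 Pa, q̄ = 0.011 kg/kg → 0.011 × 40000 / 9.8 = 44.90 mm
Layer 620–570 hPa: Δp = 50 hPa = 5000 Pa, q̄ = 0.0036 kg/kg → 0.0036 × 5000 / 9.8 = 1.84 mm
Layer 570–350 hPa: Δp = 220 hPa = 22000 Pa, q̄ = 0.0016 kg/kg → 0.0016 × 22000 / 9.8 = 3.59 mm
PW = 44.90 + 1.84 + 3.59 = 50.33 ≈ 50.3 mm.
Rainfall = ε × PW = 0.59 × 50.3 = 29.7 mm.

PW ≈ 50.3 mm; rainfall ≈ 29.7 mm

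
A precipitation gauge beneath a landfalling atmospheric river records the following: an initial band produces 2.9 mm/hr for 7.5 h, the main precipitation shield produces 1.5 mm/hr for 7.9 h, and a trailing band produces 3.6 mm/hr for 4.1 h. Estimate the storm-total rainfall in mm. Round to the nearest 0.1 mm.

Total = Σ Rᵢ Δtᵢ = 2.9 × 7.5 + 1.5 × 7.9 + 3.6 × 4.1
      = 21.75 + 11.85 + 14.76 = 48.4 mm.

total ≈ 48.4 mm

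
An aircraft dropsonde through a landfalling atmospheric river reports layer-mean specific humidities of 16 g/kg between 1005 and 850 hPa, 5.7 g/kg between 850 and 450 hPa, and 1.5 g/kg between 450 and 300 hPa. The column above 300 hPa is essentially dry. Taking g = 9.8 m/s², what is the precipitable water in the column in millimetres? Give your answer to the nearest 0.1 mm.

PW ≈ 50.9 mm

Precipitable water is the column-integrated vapour mass per unit area: PW = (1/g) Σ q̄ Δp, with q in kg/kg and Δp in Pa (1 kg/m² of water = 1 mm).
Layer 1005–850 hPa: Δp = 155 hPa = 15500 Pa, q̄ = 0.016 kg/kg → 0.016 × 15500 / 9.8 = 25.31 mm
Layer 850–450 hPa: Δp = 400 hPa = 40000 Pa, q̄ = 0.0057 kg/kg → 0.0057 × 40000 / 9.8 = 23.27 mm
Layer 450–300 hPa: Δp = 150 hPa = 15000 Pa, q̄ = 0.0015 kg/kg → 0.0015 × 15000 / 9.8 = 2.30 mm
PW = 25.31 + 23.27 + 2.30 = 50.88 ≈ 50.9 mm.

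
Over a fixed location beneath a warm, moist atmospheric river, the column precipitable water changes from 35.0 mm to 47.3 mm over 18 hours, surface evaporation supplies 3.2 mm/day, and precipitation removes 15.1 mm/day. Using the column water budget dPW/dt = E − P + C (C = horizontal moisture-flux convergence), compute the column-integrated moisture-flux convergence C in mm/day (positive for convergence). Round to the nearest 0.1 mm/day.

C ≈ 28.3 mm/day

dPW/dt = (47.3 − 35.0) mm / (18/24 day) = +16.400 mm/day.
C = dPW/dt − E + P = (+16.400) − 3.2 + 15.1 = 28.3 mm/day.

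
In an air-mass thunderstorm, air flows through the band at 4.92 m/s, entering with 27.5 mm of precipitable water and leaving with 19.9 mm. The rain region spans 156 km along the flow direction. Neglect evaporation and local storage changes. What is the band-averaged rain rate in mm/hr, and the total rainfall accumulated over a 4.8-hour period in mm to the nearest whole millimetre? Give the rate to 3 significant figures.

R ≈ 0.863 mm/hr; total ≈ 4 mm

Column moisture flux per unit crosswind length is F = V × PW.
Inflow: F_in = 4.92 × 27.5 = 135.3 mm·m/s
Outflow: F_out = 4.92 × 19.9 = 97.908 mm·m/s
Steady-state rate R = (F_in − F_out)/L = (135.3 − 97.908) / 156000 m = 2.397e-04 mm/s.
R = 2.397e-04 × 3600 = 0.863 mm/hr.
Over 4.8 h: total = 0.863 × 4.8 = 4.1424 ≈ 4 mm.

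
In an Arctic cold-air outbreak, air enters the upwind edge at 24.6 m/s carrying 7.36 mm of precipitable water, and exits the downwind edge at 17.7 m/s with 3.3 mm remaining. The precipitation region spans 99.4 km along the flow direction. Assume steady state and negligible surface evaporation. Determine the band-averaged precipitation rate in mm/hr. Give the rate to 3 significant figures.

Column moisture flux per unit crosswind length is F = V × PW.
Inflow: F_in = 24.6 × 7.36 = 181.056 mm·m/s
Outflow: F_out = 17.7 × 3.3 = 58.41 mm·m/s
Steady-state rate R = (F_in − F_out)/L = (181.056 − 58.41) / 99400 m = 1.234e-03 mm/s.
R = 1.234e-03 × 3600 = 4.44 mm/hr.

R ≈ 4.44 mm/hr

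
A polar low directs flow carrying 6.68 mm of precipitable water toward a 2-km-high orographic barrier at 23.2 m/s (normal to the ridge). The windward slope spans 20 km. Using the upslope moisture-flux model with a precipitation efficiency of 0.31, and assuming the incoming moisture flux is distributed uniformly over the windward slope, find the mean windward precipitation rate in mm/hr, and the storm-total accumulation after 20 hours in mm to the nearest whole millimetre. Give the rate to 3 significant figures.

R ≈ 8.65 mm/hr; total ≈ 173 mm

Incoming column moisture flux per unit ridge length: F = V × PW = 23.2 × 6.68 = 154.976 mm·m/s.
Spread over the 20 km slope with efficiency ε = 0.31: R = ε·F/W = 0.31 × 154.976 / 20000 m = 2.402e-03 mm/s.
R = 2.402e-03 × 3600 = 8.65 mm/hr.
Over 20 h: total = 8.65 × 20 = 173 mm.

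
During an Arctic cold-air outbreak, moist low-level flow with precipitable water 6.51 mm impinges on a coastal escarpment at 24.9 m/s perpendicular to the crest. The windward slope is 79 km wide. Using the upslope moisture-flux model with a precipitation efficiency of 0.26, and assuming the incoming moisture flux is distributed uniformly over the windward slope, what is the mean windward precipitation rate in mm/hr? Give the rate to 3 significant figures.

Incoming column moisture flux per unit ridge length: F = V × PW = 24.9 × 6.51 = 162.099 mm·m/s.
Spread over the 79 km slope with efficiency ε = 0.26: R = ε·F/W = 0.26 × 162.099 / 79000 m = 5.335e-04 mm/s.
R = 5.335e-04 × 3600 = 1.92 mm/hr.

R ≈ 1.92 mm/hr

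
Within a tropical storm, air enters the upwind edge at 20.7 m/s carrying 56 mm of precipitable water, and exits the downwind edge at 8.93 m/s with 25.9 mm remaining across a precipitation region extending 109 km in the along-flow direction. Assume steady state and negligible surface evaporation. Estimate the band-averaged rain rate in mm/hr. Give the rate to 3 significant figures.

R ≈ 30.6 mm/hr

Column moisture flux per unit crosswind length is F = V × PW.
Inflow: F_in = 20.7 × 56 = 1159.2 mm·m/s
Outflow: F_out = 8.93 × 25.9 = 231.287 mm·m/s
Steady-state rate R = (F_in − F_out)/L = (1159.2 − 231.287) / 109000 m = 8.513e-03 mm/s.
R = 8.513e-03 × 3600 = 30.6 mm/hr.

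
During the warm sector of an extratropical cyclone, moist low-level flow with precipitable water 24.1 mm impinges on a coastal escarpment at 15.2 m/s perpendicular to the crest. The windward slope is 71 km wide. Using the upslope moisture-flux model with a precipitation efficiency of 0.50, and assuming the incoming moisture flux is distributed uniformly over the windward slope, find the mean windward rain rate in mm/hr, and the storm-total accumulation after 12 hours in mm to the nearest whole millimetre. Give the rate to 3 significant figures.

Incoming column moisture flux per unit ridge length: F = V × PW = 15.2 × 24.1 = 366.32 mm·m/s.
Spread over the 71 km slope with efficiency ε = 0.50: R = ε·F/W = 0.50 × 366.32 / 71000 m = 2.580e-03 mm/s.
R = 2.580e-03 × 3600 = 9.29 mm/hr.
Over 12 h: total = 9.29 × 12 = 111.48 ≈ 111 mm.

R ≈ 9.29 mm/hr; total ≈ 111 mm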